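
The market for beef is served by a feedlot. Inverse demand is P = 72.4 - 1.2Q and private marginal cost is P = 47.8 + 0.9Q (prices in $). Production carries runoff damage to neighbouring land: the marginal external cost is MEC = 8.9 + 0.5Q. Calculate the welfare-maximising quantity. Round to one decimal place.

Social marginal cost = private MC + MEC = 56.7 + 1.4Q.
Set SMC = demand: 56.7 + 1.4Q = 72.4 - 1.2Q → Q* = 6.0385.

Q* = 6.0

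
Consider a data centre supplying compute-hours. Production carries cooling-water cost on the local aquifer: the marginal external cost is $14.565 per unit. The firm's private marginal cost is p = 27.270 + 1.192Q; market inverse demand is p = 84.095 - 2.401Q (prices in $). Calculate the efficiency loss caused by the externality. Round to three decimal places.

DWL = $29.521

Market equilibrium (private): 27.270 + 1.192Q = 84.095 - 2.401Q → Q_m = 15.8155.
Social marginal cost = private MC + MEC = 41.835 + 1.192Q.
Set SMC = demand: 41.835 + 1.192Q = 84.095 - 2.401Q → Q* = 11.7618.
Height of the DWL triangle at Q_m is SMC(Q_m) − demand(Q_m) = MEC(Q_m) = 14.5650.
DWL = ½ × 4.0537 × 14.5650 = 29.5211.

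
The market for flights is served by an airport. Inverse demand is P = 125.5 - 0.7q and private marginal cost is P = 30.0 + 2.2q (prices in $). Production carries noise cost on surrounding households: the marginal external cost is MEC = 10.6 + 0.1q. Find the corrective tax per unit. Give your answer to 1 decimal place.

tax = $13.4 per unit

Social marginal cost = private MC + MEC = 40.6 + 2.3q.
Set SMC = demand: 40.6 + 2.3q = 125.5 - 0.7q → q* = 28.3000.
The Pigouvian tax equals MEC at q*: 10.6 + 0.1×28.3000 = 13.4300.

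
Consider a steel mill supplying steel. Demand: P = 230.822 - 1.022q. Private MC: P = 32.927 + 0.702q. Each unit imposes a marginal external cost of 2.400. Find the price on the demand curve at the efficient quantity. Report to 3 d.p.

P = 114.931

Social marginal cost = private MC + MEC = 35.327 + 0.702q.
Set SMC = demand: 35.327 + 0.702q = 230.822 - 1.022q → q* = 113.3962.
Consumer price on the demand curve at q*: 230.822 − 1.022×113.3962 = 114.9311.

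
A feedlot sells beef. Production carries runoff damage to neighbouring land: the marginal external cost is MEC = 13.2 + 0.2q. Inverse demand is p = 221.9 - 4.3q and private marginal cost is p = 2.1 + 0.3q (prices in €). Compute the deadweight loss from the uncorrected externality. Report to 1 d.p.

Market equilibrium (private): 2.1 + 0.3q = 221.9 - 4.3q → q_m = 47.7826.
Social marginal cost = private MC + MEC = 15.3 + 0.5q.
Set SMC = demand: 15.3 + 0.5q = 221.9 - 4.3q → q* = 43.0417.
Between q* and q_m the wedge SMC − demand runs linearly from 0 to MEC(q_m), so the loss is a triangle.
DWL = ½ × 4.7409 × 22.7565 = 53.9431.

DWL = €53.9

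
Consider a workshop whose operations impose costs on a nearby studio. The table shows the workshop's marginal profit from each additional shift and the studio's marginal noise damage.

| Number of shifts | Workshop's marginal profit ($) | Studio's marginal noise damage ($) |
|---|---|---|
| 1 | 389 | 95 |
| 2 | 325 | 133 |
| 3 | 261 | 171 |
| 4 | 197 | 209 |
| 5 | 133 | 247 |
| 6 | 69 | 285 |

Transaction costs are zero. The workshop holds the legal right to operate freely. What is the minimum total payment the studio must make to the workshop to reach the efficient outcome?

Left alone the workshop would choose level 6 (marginal profit stays positive).
Efficient level: k* = 3 (marginal profit ≥ marginal noise damage through 3).
The studio must at least cover the workshop's forgone profit from cutting 6→3: 197 + 133 + 69 = 399.

$399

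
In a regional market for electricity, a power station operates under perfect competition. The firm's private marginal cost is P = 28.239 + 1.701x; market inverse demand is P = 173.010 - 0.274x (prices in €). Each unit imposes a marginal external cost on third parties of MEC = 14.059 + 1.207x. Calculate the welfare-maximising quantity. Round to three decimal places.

x* = 41.079

Social marginal cost = private MC + MEC = 42.298 + 2.908x.
Set SMC = demand: 42.298 + 2.908x = 173.010 - 0.274x → x* = 41.0786.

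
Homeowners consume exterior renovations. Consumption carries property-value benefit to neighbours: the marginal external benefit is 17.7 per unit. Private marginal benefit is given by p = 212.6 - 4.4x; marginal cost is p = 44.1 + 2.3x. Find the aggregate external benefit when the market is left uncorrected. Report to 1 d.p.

Market equilibrium (private): 44.1 + 2.3x = 212.6 - 4.4x → x_m = 25.1493.
Total external benefit = MEB × x_m = 17.7 × 25.1493 = 445.1426.

445.1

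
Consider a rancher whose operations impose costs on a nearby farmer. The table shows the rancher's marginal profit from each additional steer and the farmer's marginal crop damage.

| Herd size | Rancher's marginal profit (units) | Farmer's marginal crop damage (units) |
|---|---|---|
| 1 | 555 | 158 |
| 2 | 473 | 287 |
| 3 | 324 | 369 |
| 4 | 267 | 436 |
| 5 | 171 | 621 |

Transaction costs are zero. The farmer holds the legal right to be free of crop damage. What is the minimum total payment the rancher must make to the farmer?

Efficient level: marginal profit ≥ marginal crop damage through level 2, so k* = 2.
With the farmer holding the right, the rancher must at least compensate total damage at k*: 158 + 287 = 445.

445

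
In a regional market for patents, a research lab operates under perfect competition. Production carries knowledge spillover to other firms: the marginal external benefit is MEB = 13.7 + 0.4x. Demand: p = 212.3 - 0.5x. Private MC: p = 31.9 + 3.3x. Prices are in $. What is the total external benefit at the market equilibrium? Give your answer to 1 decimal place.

Market equilibrium (private): 31.9 + 3.3x = 212.3 - 0.5x → x_m = 47.4737.
Total external benefit = ∫₀^{x_m} (13.7 + 0.4x) dx = 13.7×47.4737 + ½×0.4×47.4737² = 1101.1401.

$1101.1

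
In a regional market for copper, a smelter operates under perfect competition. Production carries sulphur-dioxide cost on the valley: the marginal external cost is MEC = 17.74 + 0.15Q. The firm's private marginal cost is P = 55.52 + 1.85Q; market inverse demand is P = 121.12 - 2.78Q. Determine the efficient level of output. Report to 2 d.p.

Q* = 10.01

Social marginal cost = private MC + MEC = 73.26 + 2.00Q.
Set SMC = demand: 73.26 + 2.00Q = 121.12 - 2.78Q → Q* = 10.0126.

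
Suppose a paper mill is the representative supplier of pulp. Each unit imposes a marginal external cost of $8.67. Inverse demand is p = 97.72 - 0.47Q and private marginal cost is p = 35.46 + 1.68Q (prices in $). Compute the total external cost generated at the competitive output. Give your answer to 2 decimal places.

$251.07

Market equilibrium (private): 35.46 + 1.68Q = 97.72 - 0.47Q → Q_m = 28.9581.
Total external cost = MEC × Q_m = 8.67 × 28.9581 = 251.0667.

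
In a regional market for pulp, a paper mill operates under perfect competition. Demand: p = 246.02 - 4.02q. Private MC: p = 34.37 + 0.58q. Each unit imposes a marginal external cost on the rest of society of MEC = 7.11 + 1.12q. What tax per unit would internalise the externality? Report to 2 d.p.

Social marginal cost = private MC + MEC = 41.48 + 1.70q.
Set SMC = demand: 41.48 + 1.70q = 246.02 - 4.02q → q* = 35.7587.
The Pigouvian tax equals MEC at q*: 7.11 + 1.12×35.7587 = 47.1597.

tax = 47.16 per unit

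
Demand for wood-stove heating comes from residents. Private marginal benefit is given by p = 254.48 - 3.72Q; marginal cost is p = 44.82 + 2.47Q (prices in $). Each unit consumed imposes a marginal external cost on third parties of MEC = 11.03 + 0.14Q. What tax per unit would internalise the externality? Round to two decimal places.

tax = $15.42 per unit

Social marginal benefit = demand − MEC = 243.45 - 3.86Q.
Set SMB = MC: 243.45 - 3.86Q = 44.82 + 2.47Q → Q* = 31.3791.
The Pigouvian tax equals MEC at Q*: 11.03 + 0.14×31.3791 = 15.4231.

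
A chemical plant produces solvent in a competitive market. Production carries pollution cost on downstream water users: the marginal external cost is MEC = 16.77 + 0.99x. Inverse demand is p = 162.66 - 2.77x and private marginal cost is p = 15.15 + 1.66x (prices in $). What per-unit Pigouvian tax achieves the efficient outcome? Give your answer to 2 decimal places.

Social marginal cost = private MC + MEC = 31.92 + 2.65x.
Set SMC = demand: 31.92 + 2.65x = 162.66 - 2.77x → x* = 24.1218.
The Pigouvian tax equals MEC at x*: 16.77 + 0.99×24.1218 = 40.6506.

tax = $40.65 per unit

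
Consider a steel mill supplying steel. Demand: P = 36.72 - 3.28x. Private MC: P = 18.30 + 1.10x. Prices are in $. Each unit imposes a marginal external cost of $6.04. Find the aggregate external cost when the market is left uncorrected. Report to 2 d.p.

Market equilibrium (private): 18.30 + 1.10x = 36.72 - 3.28x → x_m = 4.2055.
Total external cost = MEC × x_m = 6.04 × 4.2055 = 25.4012.

$25.40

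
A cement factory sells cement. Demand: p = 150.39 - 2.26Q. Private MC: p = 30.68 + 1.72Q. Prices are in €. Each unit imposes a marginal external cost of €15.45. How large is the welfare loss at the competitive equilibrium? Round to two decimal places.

DWL = €29.99

Market equilibrium (private): 30.68 + 1.72Q = 150.39 - 2.26Q → Q_m = 30.0779.
Social marginal cost = private MC + MEC = 46.13 + 1.72Q.
Set SMC = demand: 46.13 + 1.72Q = 150.39 - 2.26Q → Q* = 26.1960.
The loss is the area between SMC and demand from Q* to Q_m; with linear curves that's a triangle of height MEC(Q_m).
DWL = ½ × 3.8819 × 15.4500 = 29.9877.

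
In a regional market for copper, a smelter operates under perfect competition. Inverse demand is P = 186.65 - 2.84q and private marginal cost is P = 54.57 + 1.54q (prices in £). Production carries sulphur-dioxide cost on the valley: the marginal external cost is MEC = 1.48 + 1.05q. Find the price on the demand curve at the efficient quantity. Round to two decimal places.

Social marginal cost = private MC + MEC = 56.05 + 2.59q.
Set SMC = demand: 56.05 + 2.59q = 186.65 - 2.84q → q* = 24.0516.
Consumer price on the demand curve at q*: 186.65 − 2.84×24.0516 = 118.3435.

P = £118.34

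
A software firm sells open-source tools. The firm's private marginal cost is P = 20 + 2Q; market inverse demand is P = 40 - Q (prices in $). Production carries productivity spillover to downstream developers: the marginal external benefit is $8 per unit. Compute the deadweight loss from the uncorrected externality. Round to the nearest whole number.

DWL = $11

Market equilibrium (private): 20 + 2Q = 40 - Q → Q_m = 6.6667.
Social marginal cost = private MC − MEB = 12 + 2Q.
Set SMC = demand: 12 + 2Q = 40 - Q → Q* = 9.3333.
The loss is the area between SMC and demand from Q* to Q_m; with linear curves that's a triangle of height MEB(Q_m).
DWL = ½ × 2.6666 × 8.0000 = 10.6664.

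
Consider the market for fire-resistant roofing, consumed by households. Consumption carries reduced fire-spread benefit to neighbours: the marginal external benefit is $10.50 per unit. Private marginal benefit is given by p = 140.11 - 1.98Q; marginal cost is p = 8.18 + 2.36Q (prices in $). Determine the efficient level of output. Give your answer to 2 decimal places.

Q* = 32.82

Social marginal benefit = demand + MEB = 150.61 - 1.98Q.
Set SMB = MC: 150.61 - 1.98Q = 8.18 + 2.36Q → Q* = 32.8180.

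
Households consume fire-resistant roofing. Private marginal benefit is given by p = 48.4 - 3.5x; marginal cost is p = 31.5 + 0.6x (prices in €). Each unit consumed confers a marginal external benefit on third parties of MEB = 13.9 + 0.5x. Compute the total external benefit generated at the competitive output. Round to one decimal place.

€61.5

Market equilibrium (private): 31.5 + 0.6x = 48.4 - 3.5x → x_m = 4.1220.
Total external benefit = ∫₀^{x_m} (13.9 + 0.5x) dx = 13.9×4.1220 + ½×0.5×4.1220² = 61.5435.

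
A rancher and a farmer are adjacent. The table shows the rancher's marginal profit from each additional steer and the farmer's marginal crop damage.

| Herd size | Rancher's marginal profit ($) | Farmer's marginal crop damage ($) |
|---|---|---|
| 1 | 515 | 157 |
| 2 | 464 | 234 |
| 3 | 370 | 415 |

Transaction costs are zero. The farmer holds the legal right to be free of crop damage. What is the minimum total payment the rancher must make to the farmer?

$391

Efficient level: marginal profit ≥ marginal crop damage through level 2, so k* = 2.
With the farmer holding the right, the rancher must at least compensate total damage at k*: 157 + 234 = 391.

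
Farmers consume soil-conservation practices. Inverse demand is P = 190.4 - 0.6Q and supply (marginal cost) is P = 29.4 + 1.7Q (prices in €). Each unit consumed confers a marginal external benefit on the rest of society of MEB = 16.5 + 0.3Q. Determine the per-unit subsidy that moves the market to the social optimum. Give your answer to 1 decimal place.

subsidy = €43.1 per unit

Social marginal benefit = demand + MEB = 206.9 - 0.3Q.
Set SMB = MC: 206.9 - 0.3Q = 29.4 + 1.7Q → Q* = 88.7500.
The Pigouvian subsidy equals MEB at Q*: 16.5 + 0.3×88.7500 = 43.1250.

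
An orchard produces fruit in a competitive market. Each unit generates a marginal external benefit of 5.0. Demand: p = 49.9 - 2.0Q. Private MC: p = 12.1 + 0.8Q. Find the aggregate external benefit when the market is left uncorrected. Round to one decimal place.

67.5

Market equilibrium (private): 12.1 + 0.8Q = 49.9 - 2.0Q → Q_m = 13.5000.
Total external benefit = MEB × Q_m = 5.0 × 13.5000 = 67.5000.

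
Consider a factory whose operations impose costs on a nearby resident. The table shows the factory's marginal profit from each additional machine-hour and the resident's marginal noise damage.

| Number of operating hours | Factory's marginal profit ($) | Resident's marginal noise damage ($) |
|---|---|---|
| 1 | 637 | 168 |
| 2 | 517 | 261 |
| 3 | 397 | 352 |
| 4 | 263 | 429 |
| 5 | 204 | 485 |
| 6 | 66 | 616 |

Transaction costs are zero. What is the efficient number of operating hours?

3

Bargaining reaches the level where marginal profit last exceeds marginal noise damage.
That holds through level 3 (397 ≥ 352) but not at 4 (263 < 429).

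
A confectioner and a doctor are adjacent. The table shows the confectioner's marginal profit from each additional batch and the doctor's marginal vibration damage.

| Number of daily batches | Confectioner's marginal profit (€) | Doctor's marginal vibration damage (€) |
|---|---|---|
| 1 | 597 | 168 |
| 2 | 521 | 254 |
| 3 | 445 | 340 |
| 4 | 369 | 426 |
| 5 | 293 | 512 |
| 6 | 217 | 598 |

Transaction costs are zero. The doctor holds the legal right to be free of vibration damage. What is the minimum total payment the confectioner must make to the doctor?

Efficient level: marginal profit ≥ marginal vibration damage through level 3, so k* = 3.
With the doctor holding the right, the confectioner must at least compensate total damage at k*: 168 + 254 + 340 = 762.

€762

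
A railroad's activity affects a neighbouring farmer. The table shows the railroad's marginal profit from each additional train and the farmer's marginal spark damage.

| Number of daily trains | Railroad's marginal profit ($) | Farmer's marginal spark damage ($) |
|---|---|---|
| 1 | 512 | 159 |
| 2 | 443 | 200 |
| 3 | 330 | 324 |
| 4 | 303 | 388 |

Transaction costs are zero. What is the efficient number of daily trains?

3

Bargaining reaches the level where marginal profit last exceeds marginal spark damage.
That holds through level 3 (330 ≥ 324) but not at 4 (303 < 388).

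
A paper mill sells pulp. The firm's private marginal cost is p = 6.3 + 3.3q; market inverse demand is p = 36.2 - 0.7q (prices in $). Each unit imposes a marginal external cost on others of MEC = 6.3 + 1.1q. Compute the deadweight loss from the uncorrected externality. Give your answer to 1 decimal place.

DWL = $20.7

Market equilibrium (private): 6.3 + 3.3q = 36.2 - 0.7q → q_m = 7.4750.
Social marginal cost = private MC + MEC = 12.6 + 4.4q.
Set SMC = demand: 12.6 + 4.4q = 36.2 - 0.7q → q* = 4.6275.
Height of the DWL triangle at q_m is SMC(q_m) − demand(q_m) = MEC(q_m) = 14.5225.
DWL = ½ × 2.8475 × 14.5225 = 20.6764.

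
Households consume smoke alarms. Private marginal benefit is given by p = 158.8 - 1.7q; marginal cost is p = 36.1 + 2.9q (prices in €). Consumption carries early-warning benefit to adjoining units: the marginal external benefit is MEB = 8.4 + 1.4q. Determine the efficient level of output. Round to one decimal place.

q* = 41.0

Social marginal benefit = demand + MEB = 167.2 - 0.3q.
Set SMB = MC: 167.2 - 0.3q = 36.1 + 2.9q → q* = 40.9688.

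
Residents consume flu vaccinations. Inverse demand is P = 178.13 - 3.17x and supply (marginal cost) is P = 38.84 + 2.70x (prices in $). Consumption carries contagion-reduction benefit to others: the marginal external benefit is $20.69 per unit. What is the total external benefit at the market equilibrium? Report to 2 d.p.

Market equilibrium (private): 38.84 + 2.70x = 178.13 - 3.17x → x_m = 23.7291.
Total external benefit = MEB × x_m = 20.69 × 23.7291 = 490.9551.

$490.96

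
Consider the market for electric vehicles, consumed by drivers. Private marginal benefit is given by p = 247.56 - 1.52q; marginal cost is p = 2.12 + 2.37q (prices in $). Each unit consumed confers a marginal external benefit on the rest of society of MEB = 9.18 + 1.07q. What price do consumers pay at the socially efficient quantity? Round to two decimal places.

Social marginal benefit = demand + MEB = 256.74 - 0.45q.
Set SMB = MC: 256.74 - 0.45q = 2.12 + 2.37q → q* = 90.2908.
Consumer price on the demand curve at q*: 247.56 − 1.52×90.2908 = 110.3180.

P = $110.32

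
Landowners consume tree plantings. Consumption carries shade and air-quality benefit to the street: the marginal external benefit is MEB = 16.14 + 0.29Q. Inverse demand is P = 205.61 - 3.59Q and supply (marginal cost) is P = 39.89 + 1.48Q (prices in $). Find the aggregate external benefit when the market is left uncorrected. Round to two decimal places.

$682.48

Market equilibrium (private): 39.89 + 1.48Q = 205.61 - 3.59Q → Q_m = 32.6864.
Total external benefit = ∫₀^{Q_m} (16.14 + 0.29Q) dQ = 16.14×32.6864 + ½×0.29×32.6864² = 682.4766.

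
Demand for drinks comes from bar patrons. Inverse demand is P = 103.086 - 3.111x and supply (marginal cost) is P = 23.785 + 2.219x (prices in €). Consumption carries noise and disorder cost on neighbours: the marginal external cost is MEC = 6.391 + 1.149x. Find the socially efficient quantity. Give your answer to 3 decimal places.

x* = 11.253

Social marginal benefit = demand − MEC = 96.695 - 4.260x.
Set SMB = MC: 96.695 - 4.260x = 23.785 + 2.219x → x* = 11.2533.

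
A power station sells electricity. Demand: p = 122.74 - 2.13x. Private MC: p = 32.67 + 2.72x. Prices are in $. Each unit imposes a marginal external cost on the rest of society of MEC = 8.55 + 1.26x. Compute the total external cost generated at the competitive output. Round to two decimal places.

$376.06

Market equilibrium (private): 32.67 + 2.72x = 122.74 - 2.13x → x_m = 18.5711.
Total external cost = ∫₀^{x_m} (8.55 + 1.26x) dx = 8.55×18.5711 + ½×1.26×18.5711² = 376.0609.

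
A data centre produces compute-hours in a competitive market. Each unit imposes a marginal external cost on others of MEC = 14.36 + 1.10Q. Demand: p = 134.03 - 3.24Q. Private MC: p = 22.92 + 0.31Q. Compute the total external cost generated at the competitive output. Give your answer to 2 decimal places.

988.23

Market equilibrium (private): 22.92 + 0.31Q = 134.03 - 3.24Q → Q_m = 31.2986.
Total external cost = ∫₀^{Q_m} (14.36 + 1.10Q) dQ = 14.36×31.2986 + ½×1.10×31.2986² = 988.2292.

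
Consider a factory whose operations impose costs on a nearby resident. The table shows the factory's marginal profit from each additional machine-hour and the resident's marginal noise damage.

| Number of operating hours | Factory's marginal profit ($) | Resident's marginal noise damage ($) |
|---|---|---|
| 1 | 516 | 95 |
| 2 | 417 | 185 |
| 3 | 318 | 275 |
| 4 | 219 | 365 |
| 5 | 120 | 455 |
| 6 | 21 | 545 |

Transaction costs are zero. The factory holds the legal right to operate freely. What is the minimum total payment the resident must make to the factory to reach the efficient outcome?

$360

Left alone the factory would choose level 6 (marginal profit stays positive).
Efficient level: k* = 3 (marginal profit ≥ marginal noise damage through 3).
The resident must at least cover the factory's forgone profit from cutting 6→3: 219 + 120 + 21 = 360.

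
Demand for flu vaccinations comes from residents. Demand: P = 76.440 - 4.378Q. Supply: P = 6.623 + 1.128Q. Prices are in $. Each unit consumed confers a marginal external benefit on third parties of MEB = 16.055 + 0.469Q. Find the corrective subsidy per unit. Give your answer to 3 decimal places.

Social marginal benefit = demand + MEB = 92.495 - 3.909Q.
Set SMB = MC: 92.495 - 3.909Q = 6.623 + 1.128Q → Q* = 17.0482.
The Pigouvian subsidy equals MEB at Q*: 16.055 + 0.469×17.0482 = 24.0506.

subsidy = $24.051 per unit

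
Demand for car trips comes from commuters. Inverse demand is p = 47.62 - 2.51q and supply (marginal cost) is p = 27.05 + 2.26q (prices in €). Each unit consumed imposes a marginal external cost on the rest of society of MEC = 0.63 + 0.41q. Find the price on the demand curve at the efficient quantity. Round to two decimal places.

Social marginal benefit = demand − MEC = 46.99 - 2.92q.
Set SMB = MC: 46.99 - 2.92q = 27.05 + 2.26q → q* = 3.8494.
Consumer price on the demand curve at q*: 47.62 − 2.51×3.8494 = 37.9580.

P = €37.96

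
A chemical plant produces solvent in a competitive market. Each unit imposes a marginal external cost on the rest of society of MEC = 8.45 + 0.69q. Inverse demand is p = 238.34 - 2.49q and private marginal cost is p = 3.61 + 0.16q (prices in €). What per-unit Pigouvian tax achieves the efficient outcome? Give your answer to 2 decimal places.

Social marginal cost = private MC + MEC = 12.06 + 0.85q.
Set SMC = demand: 12.06 + 0.85q = 238.34 - 2.49q → q* = 67.7485.
The Pigouvian tax equals MEC at q*: 8.45 + 0.69×67.7485 = 55.1965.

tax = €55.20 per unit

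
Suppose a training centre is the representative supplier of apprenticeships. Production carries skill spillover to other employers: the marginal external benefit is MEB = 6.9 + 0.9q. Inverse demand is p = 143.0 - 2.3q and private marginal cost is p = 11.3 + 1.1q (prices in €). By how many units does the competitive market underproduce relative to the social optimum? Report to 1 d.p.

Market equilibrium (private): 11.3 + 1.1q = 143.0 - 2.3q → q_m = 38.7353.
Social marginal cost = private MC − MEB = 4.4 + 0.2q.
Set SMC = demand: 4.4 + 0.2q = 143.0 - 2.3q → q* = 55.4400.
Gap = |38.7353 − 55.4400| = 16.7047.

16.7 units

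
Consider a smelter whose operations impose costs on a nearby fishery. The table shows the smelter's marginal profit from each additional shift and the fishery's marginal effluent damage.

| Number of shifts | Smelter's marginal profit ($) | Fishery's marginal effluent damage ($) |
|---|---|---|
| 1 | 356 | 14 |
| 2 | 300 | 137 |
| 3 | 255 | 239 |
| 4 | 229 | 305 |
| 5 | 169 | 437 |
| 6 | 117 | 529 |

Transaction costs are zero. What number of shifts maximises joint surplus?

Bargaining reaches the level where marginal profit last exceeds marginal effluent damage.
That holds through level 3 (255 ≥ 239) but not at 4 (229 < 305).

3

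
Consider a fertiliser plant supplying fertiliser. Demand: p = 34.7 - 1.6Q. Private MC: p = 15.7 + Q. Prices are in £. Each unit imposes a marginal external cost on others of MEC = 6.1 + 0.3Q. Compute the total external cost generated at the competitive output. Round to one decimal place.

Market equilibrium (private): 15.7 + Q = 34.7 - 1.6Q → Q_m = 7.3077.
Total external cost = ∫₀^{Q_m} (6.1 + 0.3Q) dQ = 6.1×7.3077 + ½×0.3×7.3077² = 52.5873.

£52.6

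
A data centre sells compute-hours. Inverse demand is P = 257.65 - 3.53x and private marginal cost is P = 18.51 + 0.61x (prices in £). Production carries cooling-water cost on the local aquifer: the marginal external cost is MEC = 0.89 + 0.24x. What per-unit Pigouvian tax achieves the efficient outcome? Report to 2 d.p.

Social marginal cost = private MC + MEC = 19.40 + 0.85x.
Set SMC = demand: 19.40 + 0.85x = 257.65 - 3.53x → x* = 54.3950.
The Pigouvian tax equals MEC at x*: 0.89 + 0.24×54.3950 = 13.9448.

tax = £13.94 per unit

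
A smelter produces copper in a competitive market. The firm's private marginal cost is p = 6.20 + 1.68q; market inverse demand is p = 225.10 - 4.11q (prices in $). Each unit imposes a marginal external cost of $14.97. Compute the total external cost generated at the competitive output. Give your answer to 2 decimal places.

Market equilibrium (private): 6.20 + 1.68q = 225.10 - 4.11q → q_m = 37.8066.
Total external cost = MEC × q_m = 14.97 × 37.8066 = 565.9648.

$565.96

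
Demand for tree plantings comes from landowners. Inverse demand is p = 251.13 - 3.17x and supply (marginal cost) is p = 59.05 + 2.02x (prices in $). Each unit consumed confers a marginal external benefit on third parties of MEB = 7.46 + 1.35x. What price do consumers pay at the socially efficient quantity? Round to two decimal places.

Social marginal benefit = demand + MEB = 258.59 - 1.82x.
Set SMB = MC: 258.59 - 1.82x = 59.05 + 2.02x → x* = 51.9635.
Consumer price on the demand curve at x*: 251.13 − 3.17×51.9635 = 86.4057.

P = $86.41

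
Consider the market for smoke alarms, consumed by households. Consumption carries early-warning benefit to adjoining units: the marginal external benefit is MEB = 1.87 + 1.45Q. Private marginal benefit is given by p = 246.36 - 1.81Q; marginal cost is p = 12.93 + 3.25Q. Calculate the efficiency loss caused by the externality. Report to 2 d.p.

Market equilibrium (private): 12.93 + 3.25Q = 246.36 - 1.81Q → Q_m = 46.1324.
Social marginal benefit = demand + MEB = 248.23 - 0.36Q.
Set SMB = MC: 248.23 - 0.36Q = 12.93 + 3.25Q → Q* = 65.1801.
The loss is the area between SMB and MC from Q* to Q_m; with linear curves that's a triangle of height MEB(Q_m).
DWL = ½ × 19.0477 × 68.7620 = 654.8790.

DWL = 654.88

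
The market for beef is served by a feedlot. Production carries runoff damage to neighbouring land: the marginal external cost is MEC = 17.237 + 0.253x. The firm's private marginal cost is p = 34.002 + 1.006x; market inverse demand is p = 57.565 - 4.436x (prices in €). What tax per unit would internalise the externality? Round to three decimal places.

Social marginal cost = private MC + MEC = 51.239 + 1.259x.
Set SMC = demand: 51.239 + 1.259x = 57.565 - 4.436x → x* = 1.1108.
The Pigouvian tax equals MEC at x*: 17.237 + 0.253×1.1108 = 17.5180.

tax = €17.518 per unit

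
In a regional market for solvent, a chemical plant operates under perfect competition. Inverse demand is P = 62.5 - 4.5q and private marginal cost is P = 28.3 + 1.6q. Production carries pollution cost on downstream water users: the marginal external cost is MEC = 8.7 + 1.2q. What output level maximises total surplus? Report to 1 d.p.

q* = 3.5

Social marginal cost = private MC + MEC = 37.0 + 2.8q.
Set SMC = demand: 37.0 + 2.8q = 62.5 - 4.5q → q* = 3.4932.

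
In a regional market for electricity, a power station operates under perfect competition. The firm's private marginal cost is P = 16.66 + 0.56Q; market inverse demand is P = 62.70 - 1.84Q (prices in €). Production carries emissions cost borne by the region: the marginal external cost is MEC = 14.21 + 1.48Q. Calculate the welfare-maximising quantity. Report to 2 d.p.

Social marginal cost = private MC + MEC = 30.87 + 2.04Q.
Set SMC = demand: 30.87 + 2.04Q = 62.70 - 1.84Q → Q* = 8.2036.

Q* = 8.20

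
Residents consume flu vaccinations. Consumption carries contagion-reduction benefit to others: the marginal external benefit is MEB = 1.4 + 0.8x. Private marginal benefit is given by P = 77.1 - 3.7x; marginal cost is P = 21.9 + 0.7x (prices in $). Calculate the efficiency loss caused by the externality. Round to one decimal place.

DWL = $18.2

Market equilibrium (private): 21.9 + 0.7x = 77.1 - 3.7x → x_m = 12.5455.
Social marginal benefit = demand + MEB = 78.5 - 2.9x.
Set SMB = MC: 78.5 - 2.9x = 21.9 + 0.7x → x* = 15.7222.
The welfare-loss triangle has base |x_m − x*| and height MEB(x_m) (the vertical gap between SMB and MC is zero at x* and MEB at x_m).
DWL = ½ × 3.1767 × 11.4364 = 18.1650.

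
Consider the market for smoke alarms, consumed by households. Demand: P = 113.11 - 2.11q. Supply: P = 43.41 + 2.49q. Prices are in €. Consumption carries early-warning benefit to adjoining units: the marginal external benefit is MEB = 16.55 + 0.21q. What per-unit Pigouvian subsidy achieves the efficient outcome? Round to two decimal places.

Social marginal benefit = demand + MEB = 129.66 - 1.90q.
Set SMB = MC: 129.66 - 1.90q = 43.41 + 2.49q → q* = 19.6469.
The Pigouvian subsidy equals MEB at q*: 16.55 + 0.21×19.6469 = 20.6758.

subsidy = €20.68 per unit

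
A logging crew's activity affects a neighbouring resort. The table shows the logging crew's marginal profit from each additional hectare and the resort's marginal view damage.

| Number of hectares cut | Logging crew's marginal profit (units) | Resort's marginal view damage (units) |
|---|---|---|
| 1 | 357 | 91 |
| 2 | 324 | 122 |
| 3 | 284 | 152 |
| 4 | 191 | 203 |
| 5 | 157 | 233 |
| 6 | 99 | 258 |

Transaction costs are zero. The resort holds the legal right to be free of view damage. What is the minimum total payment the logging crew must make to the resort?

Efficient level: marginal profit ≥ marginal view damage through level 3, so k* = 3.
With the resort holding the right, the logging crew must at least compensate total damage at k*: 91 + 122 + 152 = 365.

365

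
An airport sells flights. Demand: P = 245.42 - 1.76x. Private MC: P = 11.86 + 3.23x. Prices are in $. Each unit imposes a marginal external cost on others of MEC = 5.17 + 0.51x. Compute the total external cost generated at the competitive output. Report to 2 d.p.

$800.63

Market equilibrium (private): 11.86 + 3.23x = 245.42 - 1.76x → x_m = 46.8056.
Total external cost = ∫₀^{x_m} (5.17 + 0.51x) dx = 5.17×46.8056 + ½×0.51×46.8056² = 800.6298.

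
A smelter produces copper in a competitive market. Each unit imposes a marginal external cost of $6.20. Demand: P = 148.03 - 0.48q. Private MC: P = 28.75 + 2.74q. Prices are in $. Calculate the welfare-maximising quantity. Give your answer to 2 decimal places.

q* = 35.12

Social marginal cost = private MC + MEC = 34.95 + 2.74q.
Set SMC = demand: 34.95 + 2.74q = 148.03 - 0.48q → q* = 35.1180.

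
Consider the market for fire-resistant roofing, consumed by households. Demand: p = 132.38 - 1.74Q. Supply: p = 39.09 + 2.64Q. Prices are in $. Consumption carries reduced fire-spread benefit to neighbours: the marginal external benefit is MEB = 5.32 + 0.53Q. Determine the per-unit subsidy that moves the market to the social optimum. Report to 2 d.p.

Social marginal benefit = demand + MEB = 137.70 - 1.21Q.
Set SMB = MC: 137.70 - 1.21Q = 39.09 + 2.64Q → Q* = 25.6130.
The Pigouvian subsidy equals MEB at Q*: 5.32 + 0.53×25.6130 = 18.8949.

subsidy = $18.89 per unit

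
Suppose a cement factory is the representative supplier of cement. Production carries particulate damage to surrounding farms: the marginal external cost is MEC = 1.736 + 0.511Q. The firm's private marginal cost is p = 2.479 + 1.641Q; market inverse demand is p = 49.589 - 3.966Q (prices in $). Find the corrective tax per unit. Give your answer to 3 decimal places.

tax = $5.526 per unit

Social marginal cost = private MC + MEC = 4.215 + 2.152Q.
Set SMC = demand: 4.215 + 2.152Q = 49.589 - 3.966Q → Q* = 7.4165.
The Pigouvian tax equals MEC at Q*: 1.736 + 0.511×7.4165 = 5.5258.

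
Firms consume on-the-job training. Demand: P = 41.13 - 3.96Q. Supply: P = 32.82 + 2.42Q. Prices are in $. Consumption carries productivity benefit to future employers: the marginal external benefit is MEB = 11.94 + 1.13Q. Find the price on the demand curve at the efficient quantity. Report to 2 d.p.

Social marginal benefit = demand + MEB = 53.07 - 2.83Q.
Set SMB = MC: 53.07 - 2.83Q = 32.82 + 2.42Q → Q* = 3.8571.
Consumer price on the demand curve at Q*: 41.13 − 3.96×3.8571 = 25.8559.

P = $25.86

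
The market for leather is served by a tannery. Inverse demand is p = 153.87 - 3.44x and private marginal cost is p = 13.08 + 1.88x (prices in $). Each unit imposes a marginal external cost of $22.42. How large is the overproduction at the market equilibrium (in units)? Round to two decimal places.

4.21 units

Market equilibrium (private): 13.08 + 1.88x = 153.87 - 3.44x → x_m = 26.4643.
Social marginal cost = private MC + MEC = 35.50 + 1.88x.
Set SMC = demand: 35.50 + 1.88x = 153.87 - 3.44x → x* = 22.2500.
Gap = |26.4643 − 22.2500| = 4.2143.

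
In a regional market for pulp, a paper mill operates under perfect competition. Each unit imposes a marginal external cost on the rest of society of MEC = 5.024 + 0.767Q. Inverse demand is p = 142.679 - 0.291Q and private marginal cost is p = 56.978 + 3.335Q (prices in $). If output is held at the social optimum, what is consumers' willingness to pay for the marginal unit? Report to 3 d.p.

Social marginal cost = private MC + MEC = 62.002 + 4.102Q.
Set SMC = demand: 62.002 + 4.102Q = 142.679 - 0.291Q → Q* = 18.3649.
Consumer price on the demand curve at Q*: 142.679 − 0.291×18.3649 = 137.3348.

P = $137.335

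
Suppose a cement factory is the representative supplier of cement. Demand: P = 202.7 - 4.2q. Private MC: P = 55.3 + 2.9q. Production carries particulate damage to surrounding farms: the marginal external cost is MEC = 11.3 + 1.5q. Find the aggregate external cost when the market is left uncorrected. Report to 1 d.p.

Market equilibrium (private): 55.3 + 2.9q = 202.7 - 4.2q → q_m = 20.7606.
Total external cost = ∫₀^{q_m} (11.3 + 1.5q) dq = 11.3×20.7606 + ½×1.5×20.7606² = 557.8467.

557.8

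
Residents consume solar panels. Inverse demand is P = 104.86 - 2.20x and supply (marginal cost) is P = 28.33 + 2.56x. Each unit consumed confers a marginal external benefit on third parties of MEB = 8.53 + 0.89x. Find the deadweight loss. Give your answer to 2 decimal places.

Market equilibrium (private): 28.33 + 2.56x = 104.86 - 2.20x → x_m = 16.0777.
Social marginal benefit = demand + MEB = 113.39 - 1.31x.
Set SMB = MC: 113.39 - 1.31x = 28.33 + 2.56x → x* = 21.9793.
Between x* and x_m the wedge SMB − MC runs linearly from 0 to MEB(x_m), so the loss is a triangle.
DWL = ½ × 5.9016 × 22.8392 = 67.3939.

DWL = 67.39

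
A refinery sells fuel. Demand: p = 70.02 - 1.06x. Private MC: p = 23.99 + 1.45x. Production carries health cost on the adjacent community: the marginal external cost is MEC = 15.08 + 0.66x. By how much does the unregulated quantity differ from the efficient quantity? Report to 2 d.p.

Market equilibrium (private): 23.99 + 1.45x = 70.02 - 1.06x → x_m = 18.3386.
Social marginal cost = private MC + MEC = 39.07 + 2.11x.
Set SMC = demand: 39.07 + 2.11x = 70.02 - 1.06x → x* = 9.7634.
Gap = |18.3386 − 9.7634| = 8.5752.

8.58 units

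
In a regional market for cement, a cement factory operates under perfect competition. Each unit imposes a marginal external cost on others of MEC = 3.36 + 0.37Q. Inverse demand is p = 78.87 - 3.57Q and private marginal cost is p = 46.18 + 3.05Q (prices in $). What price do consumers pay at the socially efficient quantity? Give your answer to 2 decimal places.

P = $63.89

Social marginal cost = private MC + MEC = 49.54 + 3.42Q.
Set SMC = demand: 49.54 + 3.42Q = 78.87 - 3.57Q → Q* = 4.1960.
Consumer price on the demand curve at Q*: 78.87 − 3.57×4.1960 = 63.8903.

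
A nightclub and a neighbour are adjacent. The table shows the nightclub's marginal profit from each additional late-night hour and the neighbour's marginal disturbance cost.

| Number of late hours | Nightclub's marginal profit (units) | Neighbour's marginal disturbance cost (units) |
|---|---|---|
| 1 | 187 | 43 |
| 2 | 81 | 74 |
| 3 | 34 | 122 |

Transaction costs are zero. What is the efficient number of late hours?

Bargaining reaches the level where marginal profit last exceeds marginal disturbance cost.
That holds through level 2 (81 ≥ 74) but not at 3 (34 < 122).

2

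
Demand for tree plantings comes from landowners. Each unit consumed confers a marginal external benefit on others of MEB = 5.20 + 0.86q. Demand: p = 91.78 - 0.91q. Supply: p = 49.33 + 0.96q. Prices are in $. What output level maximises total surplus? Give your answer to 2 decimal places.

q* = 47.18

Social marginal benefit = demand + MEB = 96.98 - 0.05q.
Set SMB = MC: 96.98 - 0.05q = 49.33 + 0.96q → q* = 47.1782.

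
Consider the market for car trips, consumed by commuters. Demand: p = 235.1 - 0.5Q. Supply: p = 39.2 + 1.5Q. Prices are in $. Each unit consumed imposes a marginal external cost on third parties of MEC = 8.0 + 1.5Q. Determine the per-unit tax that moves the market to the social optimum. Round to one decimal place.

Social marginal benefit = demand − MEC = 227.1 - 2.0Q.
Set SMB = MC: 227.1 - 2.0Q = 39.2 + 1.5Q → Q* = 53.6857.
The Pigouvian tax equals MEC at Q*: 8.0 + 1.5×53.6857 = 88.5286.

tax = $88.5 per unit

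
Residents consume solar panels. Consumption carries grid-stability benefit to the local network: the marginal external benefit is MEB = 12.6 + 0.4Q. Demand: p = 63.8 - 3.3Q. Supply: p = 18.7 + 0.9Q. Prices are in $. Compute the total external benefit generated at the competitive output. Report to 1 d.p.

Market equilibrium (private): 18.7 + 0.9Q = 63.8 - 3.3Q → Q_m = 10.7381.
Total external benefit = ∫₀^{Q_m} (12.6 + 0.4Q) dQ = 12.6×10.7381 + ½×0.4×10.7381² = 158.3614.

$158.4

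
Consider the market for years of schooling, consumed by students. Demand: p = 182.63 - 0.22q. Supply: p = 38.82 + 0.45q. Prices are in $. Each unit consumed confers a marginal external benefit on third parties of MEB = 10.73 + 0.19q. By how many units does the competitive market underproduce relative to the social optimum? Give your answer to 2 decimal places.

107.32 units

Market equilibrium (private): 38.82 + 0.45q = 182.63 - 0.22q → q_m = 214.6418.
Social marginal benefit = demand + MEB = 193.36 - 0.03q.
Set SMB = MC: 193.36 - 0.03q = 38.82 + 0.45q → q* = 321.9583.
Gap = |214.6418 − 321.9583| = 107.3165.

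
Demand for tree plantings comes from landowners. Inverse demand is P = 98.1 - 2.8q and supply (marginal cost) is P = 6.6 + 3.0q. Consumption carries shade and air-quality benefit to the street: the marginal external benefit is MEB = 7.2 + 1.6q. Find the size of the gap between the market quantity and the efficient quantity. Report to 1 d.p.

Market equilibrium (private): 6.6 + 3.0q = 98.1 - 2.8q → q_m = 15.7759.
Social marginal benefit = demand + MEB = 105.3 - 1.2q.
Set SMB = MC: 105.3 - 1.2q = 6.6 + 3.0q → q* = 23.5000.
Gap = |15.7759 − 23.5000| = 7.7241.

7.7 units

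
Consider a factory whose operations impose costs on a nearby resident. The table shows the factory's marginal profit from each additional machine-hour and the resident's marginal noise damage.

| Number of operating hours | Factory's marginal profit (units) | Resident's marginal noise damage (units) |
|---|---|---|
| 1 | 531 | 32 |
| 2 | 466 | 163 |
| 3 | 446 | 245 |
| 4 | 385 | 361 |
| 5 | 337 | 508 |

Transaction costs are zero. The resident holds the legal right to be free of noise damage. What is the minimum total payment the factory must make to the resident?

Efficient level: marginal profit ≥ marginal noise damage through level 4, so k* = 4.
With the resident holding the right, the factory must at least compensate total damage at k*: 32 + 163 + 245 + 361 = 801.

801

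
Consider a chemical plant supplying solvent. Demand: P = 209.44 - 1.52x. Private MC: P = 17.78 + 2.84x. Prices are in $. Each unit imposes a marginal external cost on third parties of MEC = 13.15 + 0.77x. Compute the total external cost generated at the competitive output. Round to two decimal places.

$1322.02

Market equilibrium (private): 17.78 + 2.84x = 209.44 - 1.52x → x_m = 43.9587.
Total external cost = ∫₀^{x_m} (13.15 + 0.77x) dx = 13.15×43.9587 + ½×0.77×43.9587² = 1322.0183.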